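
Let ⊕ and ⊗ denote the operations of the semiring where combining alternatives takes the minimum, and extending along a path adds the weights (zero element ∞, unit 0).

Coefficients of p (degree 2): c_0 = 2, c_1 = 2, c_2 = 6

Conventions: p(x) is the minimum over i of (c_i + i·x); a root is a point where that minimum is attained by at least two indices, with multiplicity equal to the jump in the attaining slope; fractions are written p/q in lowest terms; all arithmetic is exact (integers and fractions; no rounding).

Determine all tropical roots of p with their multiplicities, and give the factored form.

hull edge (i=0, c=2) to (i=1, c=2): slope 0, span 1
hull edge (i=1, c=2) to (i=2, c=6): slope 4, span 1
Factored form: p(x) = 6 ⊗ (x ⊕ (-4)) ⊗ (x ⊕ 0)
Answer: roots = -4 (mult 1), 0 (mult 1)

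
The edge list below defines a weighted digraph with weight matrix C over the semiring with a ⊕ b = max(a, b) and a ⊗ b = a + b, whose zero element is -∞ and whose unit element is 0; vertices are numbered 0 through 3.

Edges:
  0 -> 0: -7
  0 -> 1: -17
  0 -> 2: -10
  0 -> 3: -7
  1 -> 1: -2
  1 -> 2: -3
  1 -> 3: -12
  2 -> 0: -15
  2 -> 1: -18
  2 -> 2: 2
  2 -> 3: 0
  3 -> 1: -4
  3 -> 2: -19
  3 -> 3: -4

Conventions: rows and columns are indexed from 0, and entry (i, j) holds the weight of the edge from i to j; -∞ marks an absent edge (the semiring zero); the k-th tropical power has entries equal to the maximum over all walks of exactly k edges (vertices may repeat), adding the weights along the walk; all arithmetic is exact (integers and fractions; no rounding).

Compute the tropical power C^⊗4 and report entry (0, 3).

C^⊗2:
  [-14, -11, -8, -10]
  [-18, -4, -1, -3]
  [-13, -4, 4, 2]
  [-34, -6, -7, -8]
C^⊗3:
  [-21, -13, -6, -8]
  [-16, -6, 1, -1]
  [-11, -2, 6, 4]
  [-22, -8, -5, -7]
C^⊗4:
  [-21, -12, -4, -6]
  [-14, -5, 3, 1]
  [-9, 0, 8, 6]
  [-20, -10, -3, -5]
Key observation: the optimum is the walk 0->2->2->2->3, with weight (-10) + 2 + 2 + 0 = -6.
Optimal value attained by: walk 0->2->2->2->3.
Answer: (C^⊗4)[0][3] = -6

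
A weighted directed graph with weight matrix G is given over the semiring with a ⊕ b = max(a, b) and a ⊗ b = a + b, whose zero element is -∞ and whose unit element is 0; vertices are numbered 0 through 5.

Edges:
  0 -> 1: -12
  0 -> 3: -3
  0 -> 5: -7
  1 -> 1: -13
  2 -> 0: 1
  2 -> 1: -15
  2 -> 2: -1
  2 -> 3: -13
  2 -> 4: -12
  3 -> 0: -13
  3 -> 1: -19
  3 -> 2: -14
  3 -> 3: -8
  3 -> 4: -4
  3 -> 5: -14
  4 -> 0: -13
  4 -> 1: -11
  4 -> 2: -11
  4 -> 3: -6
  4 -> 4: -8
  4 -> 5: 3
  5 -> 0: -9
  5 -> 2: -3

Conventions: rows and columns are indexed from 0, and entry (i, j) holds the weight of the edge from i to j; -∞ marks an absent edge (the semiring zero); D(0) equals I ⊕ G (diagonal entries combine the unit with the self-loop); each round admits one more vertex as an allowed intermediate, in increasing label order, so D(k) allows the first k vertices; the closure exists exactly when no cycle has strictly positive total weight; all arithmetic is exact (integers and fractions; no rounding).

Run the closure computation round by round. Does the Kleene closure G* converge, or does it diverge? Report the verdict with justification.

D(0):
  [0, -12, -∞, -3, -∞, -7]
  [-∞, 0, -∞, -∞, -∞, -∞]
  [1, -15, 0, -13, -12, -∞]
  [-13, -19, -14, 0, -4, -14]
  [-13, -11, -11, -6, 0, 3]
  [-9, -∞, -3, -∞, -∞, 0]
D(1):
  [0, -12, -∞, -3, -∞, -7]
  [-∞, 0, -∞, -∞, -∞, -∞]
  [1, -11, 0, -2, -12, -6]
  [-13, -19, -14, 0, -4, -14]
  [-13, -11, -11, -6, 0, 3]
  [-9, -21, -3, -12, -∞, 0]
D(2):
  [0, -12, -∞, -3, -∞, -7]
  [-∞, 0, -∞, -∞, -∞, -∞]
  [1, -11, 0, -2, -12, -6]
  [-13, -19, -14, 0, -4, -14]
  [-13, -11, -11, -6, 0, 3]
  [-9, -21, -3, -12, -∞, 0]
D(3):
  [0, -12, -∞, -3, -∞, -7]
  [-∞, 0, -∞, -∞, -∞, -∞]
  [1, -11, 0, -2, -12, -6]
  [-13, -19, -14, 0, -4, -14]
  [-10, -11, -11, -6, 0, 3]
  [-2, -14, -3, -5, -15, 0]
D(4):
  [0, -12, -17, -3, -7, -7]
  [-∞, 0, -∞, -∞, -∞, -∞]
  [1, -11, 0, -2, -6, -6]
  [-13, -19, -14, 0, -4, -14]
  [-10, -11, -11, -6, 0, 3]
  [-2, -14, -3, -5, -9, 0]
D(5):
  [0, -12, -17, -3, -7, -4]
  [-∞, 0, -∞, -∞, -∞, -∞]
  [1, -11, 0, -2, -6, -3]
  [-13, -15, -14, 0, -4, -1]
  [-10, -11, -11, -6, 0, 3]
  [-2, -14, -3, -5, -9, 0]
D(6):
  [0, -12, -7, -3, -7, -4]
  [-∞, 0, -∞, -∞, -∞, -∞]
  [1, -11, 0, -2, -6, -3]
  [-3, -15, -4, 0, -4, -1]
  [1, -11, 0, -2, 0, 3]
  [-2, -14, -3, -5, -9, 0]
Key observation: every diagonal entry stays at the unit through all rounds, so no improving cycle exists.
Answer: CONVERGES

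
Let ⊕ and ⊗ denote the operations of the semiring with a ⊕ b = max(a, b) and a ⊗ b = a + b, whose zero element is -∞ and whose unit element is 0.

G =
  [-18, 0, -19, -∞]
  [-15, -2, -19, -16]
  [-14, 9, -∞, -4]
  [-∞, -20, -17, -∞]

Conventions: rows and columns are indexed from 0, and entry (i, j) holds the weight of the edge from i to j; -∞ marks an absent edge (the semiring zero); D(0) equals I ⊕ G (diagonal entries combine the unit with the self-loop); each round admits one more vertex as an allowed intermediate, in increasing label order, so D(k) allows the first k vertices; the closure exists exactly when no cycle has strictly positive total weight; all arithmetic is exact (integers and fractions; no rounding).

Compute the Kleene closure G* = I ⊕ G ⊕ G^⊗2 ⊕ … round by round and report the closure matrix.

D(0):
  [0, 0, -19, -∞]
  [-15, 0, -19, -16]
  [-14, 9, 0, -4]
  [-∞, -20, -17, 0]
D(1):
  [0, 0, -19, -∞]
  [-15, 0, -19, -16]
  [-14, 9, 0, -4]
  [-∞, -20, -17, 0]
D(2):
  [0, 0, -19, -16]
  [-15, 0, -19, -16]
  [-6, 9, 0, -4]
  [-35, -20, -17, 0]
D(3):
  [0, 0, -19, -16]
  [-15, 0, -19, -16]
  [-6, 9, 0, -4]
  [-23, -8, -17, 0]
D(4):
  [0, 0, -19, -16]
  [-15, 0, -19, -16]
  [-6, 9, 0, -4]
  [-23, -8, -17, 0]
Answer: G* = [[0, 0, -19, -16], [-15, 0, -19, -16], [-6, 9, 0, -4], [-23, -8, -17, 0]]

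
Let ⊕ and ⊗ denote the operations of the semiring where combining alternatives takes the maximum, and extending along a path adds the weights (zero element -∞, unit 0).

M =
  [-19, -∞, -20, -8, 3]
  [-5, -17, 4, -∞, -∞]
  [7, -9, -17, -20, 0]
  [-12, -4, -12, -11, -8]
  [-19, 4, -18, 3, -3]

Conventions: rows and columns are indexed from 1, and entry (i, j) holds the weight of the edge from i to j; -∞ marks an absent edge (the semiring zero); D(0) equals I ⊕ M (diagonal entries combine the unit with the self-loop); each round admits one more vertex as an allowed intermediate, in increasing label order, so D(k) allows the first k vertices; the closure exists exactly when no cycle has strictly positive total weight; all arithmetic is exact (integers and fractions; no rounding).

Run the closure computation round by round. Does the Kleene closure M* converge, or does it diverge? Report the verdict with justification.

D(0):
  [0, -∞, -20, -8, 3]
  [-5, 0, 4, -∞, -∞]
  [7, -9, 0, -20, 0]
  [-12, -4, -12, 0, -8]
  [-19, 4, -18, 3, 0]
D(1):
  [0, -∞, -20, -8, 3]
  [-5, 0, 4, -13, -2]
  [7, -9, 0, -1, 10]
  [-12, -4, -12, 0, -8]
  [-19, 4, -18, 3, 0]
Detection: at round 2, diagonal entry (5, 5) turns strictly positive.
Key observation: the cycle 5->2->1->5 has total weight 4 + (-5) + 3, which is strictly positive.
Answer: DIVERGES — positive cycle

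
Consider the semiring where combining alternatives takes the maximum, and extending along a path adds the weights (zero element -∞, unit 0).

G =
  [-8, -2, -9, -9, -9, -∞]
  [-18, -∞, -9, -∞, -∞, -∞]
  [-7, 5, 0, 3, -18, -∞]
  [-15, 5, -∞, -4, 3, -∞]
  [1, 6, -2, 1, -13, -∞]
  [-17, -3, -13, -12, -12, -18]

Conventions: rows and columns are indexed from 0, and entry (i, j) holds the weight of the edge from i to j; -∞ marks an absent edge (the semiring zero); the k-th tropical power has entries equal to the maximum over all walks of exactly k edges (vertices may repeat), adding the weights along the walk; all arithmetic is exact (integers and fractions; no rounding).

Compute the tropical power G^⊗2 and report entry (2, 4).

G^⊗2:
  [-8, -3, -9, -6, -6, -∞]
  [-16, -4, -9, -6, -27, -∞]
  [-7, 8, 0, 3, 6, -∞]
  [4, 9, 1, 4, -1, -∞]
  [-7, 6, -2, 1, 4, -∞]
  [-11, -6, -12, -10, -9, -36]
Key observation: the optimum is the walk 2->3->4, with weight 3 + 3 = 6.
Optimal value attained by: walk 2->3->4.
Answer: (G^⊗2)[2][4] = 6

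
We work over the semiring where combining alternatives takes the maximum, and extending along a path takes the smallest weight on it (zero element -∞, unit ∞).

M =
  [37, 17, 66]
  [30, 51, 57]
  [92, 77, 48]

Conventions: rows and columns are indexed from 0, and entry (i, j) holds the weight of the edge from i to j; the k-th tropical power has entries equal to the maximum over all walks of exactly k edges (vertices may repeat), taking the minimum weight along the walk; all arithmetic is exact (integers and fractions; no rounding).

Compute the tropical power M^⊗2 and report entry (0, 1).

M^⊗2:
  [66, 66, 48]
  [57, 57, 51]
  [48, 51, 66]
Key observation: the optimum is the walk 0->2->1, with weight 66 min 77 = 66.
Optimal value attained by: walk 0->2->1.
Answer: (M^⊗2)[0][1] = 66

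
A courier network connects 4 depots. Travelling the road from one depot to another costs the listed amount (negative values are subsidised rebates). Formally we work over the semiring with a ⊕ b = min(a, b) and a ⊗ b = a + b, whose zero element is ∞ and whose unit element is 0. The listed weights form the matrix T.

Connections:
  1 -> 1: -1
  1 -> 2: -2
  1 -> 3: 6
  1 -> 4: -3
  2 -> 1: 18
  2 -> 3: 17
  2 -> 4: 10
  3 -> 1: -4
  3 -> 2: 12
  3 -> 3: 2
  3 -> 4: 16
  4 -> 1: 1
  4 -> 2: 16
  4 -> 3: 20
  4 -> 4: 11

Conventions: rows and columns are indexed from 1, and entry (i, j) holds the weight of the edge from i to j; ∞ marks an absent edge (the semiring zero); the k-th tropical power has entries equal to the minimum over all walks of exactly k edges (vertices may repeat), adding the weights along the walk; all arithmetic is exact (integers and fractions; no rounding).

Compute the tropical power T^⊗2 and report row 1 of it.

T^⊗2:
  [-2, -3, 5, -4]
  [11, 16, 19, 15]
  [-5, -6, 2, -7]
  [0, -1, 7, -2]
Answer: row 1 of T^⊗2 = [-2, -3, 5, -4]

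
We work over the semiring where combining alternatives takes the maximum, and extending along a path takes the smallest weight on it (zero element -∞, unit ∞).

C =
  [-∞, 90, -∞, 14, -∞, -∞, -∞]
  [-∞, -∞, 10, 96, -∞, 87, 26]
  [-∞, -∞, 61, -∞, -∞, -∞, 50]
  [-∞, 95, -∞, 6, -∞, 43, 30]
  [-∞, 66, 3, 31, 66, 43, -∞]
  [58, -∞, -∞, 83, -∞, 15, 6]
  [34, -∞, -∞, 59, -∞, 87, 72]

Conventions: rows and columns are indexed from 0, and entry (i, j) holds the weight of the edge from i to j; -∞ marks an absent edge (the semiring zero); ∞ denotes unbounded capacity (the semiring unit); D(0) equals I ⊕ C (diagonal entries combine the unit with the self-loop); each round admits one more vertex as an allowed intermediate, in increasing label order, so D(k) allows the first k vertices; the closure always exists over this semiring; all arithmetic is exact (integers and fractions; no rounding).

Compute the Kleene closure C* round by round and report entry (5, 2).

D(0):
  [∞, 90, -∞, 14, -∞, -∞, -∞]
  [-∞, ∞, 10, 96, -∞, 87, 26]
  [-∞, -∞, ∞, -∞, -∞, -∞, 50]
  [-∞, 95, -∞, ∞, -∞, 43, 30]
  [-∞, 66, 3, 31, ∞, 43, -∞]
  [58, -∞, -∞, 83, -∞, ∞, 6]
  [34, -∞, -∞, 59, -∞, 87, ∞]
D(1):
  [∞, 90, -∞, 14, -∞, -∞, -∞]
  [-∞, ∞, 10, 96, -∞, 87, 26]
  [-∞, -∞, ∞, -∞, -∞, -∞, 50]
  [-∞, 95, -∞, ∞, -∞, 43, 30]
  [-∞, 66, 3, 31, ∞, 43, -∞]
  [58, 58, -∞, 83, -∞, ∞, 6]
  [34, 34, -∞, 59, -∞, 87, ∞]
D(2):
  [∞, 90, 10, 90, -∞, 87, 26]
  [-∞, ∞, 10, 96, -∞, 87, 26]
  [-∞, -∞, ∞, -∞, -∞, -∞, 50]
  [-∞, 95, 10, ∞, -∞, 87, 30]
  [-∞, 66, 10, 66, ∞, 66, 26]
  [58, 58, 10, 83, -∞, ∞, 26]
  [34, 34, 10, 59, -∞, 87, ∞]
D(3):
  [∞, 90, 10, 90, -∞, 87, 26]
  [-∞, ∞, 10, 96, -∞, 87, 26]
  [-∞, -∞, ∞, -∞, -∞, -∞, 50]
  [-∞, 95, 10, ∞, -∞, 87, 30]
  [-∞, 66, 10, 66, ∞, 66, 26]
  [58, 58, 10, 83, -∞, ∞, 26]
  [34, 34, 10, 59, -∞, 87, ∞]
D(4):
  [∞, 90, 10, 90, -∞, 87, 30]
  [-∞, ∞, 10, 96, -∞, 87, 30]
  [-∞, -∞, ∞, -∞, -∞, -∞, 50]
  [-∞, 95, 10, ∞, -∞, 87, 30]
  [-∞, 66, 10, 66, ∞, 66, 30]
  [58, 83, 10, 83, -∞, ∞, 30]
  [34, 59, 10, 59, -∞, 87, ∞]
D(5):
  [∞, 90, 10, 90, -∞, 87, 30]
  [-∞, ∞, 10, 96, -∞, 87, 30]
  [-∞, -∞, ∞, -∞, -∞, -∞, 50]
  [-∞, 95, 10, ∞, -∞, 87, 30]
  [-∞, 66, 10, 66, ∞, 66, 30]
  [58, 83, 10, 83, -∞, ∞, 30]
  [34, 59, 10, 59, -∞, 87, ∞]
D(6):
  [∞, 90, 10, 90, -∞, 87, 30]
  [58, ∞, 10, 96, -∞, 87, 30]
  [-∞, -∞, ∞, -∞, -∞, -∞, 50]
  [58, 95, 10, ∞, -∞, 87, 30]
  [58, 66, 10, 66, ∞, 66, 30]
  [58, 83, 10, 83, -∞, ∞, 30]
  [58, 83, 10, 83, -∞, 87, ∞]
D(7):
  [∞, 90, 10, 90, -∞, 87, 30]
  [58, ∞, 10, 96, -∞, 87, 30]
  [50, 50, ∞, 50, -∞, 50, 50]
  [58, 95, 10, ∞, -∞, 87, 30]
  [58, 66, 10, 66, ∞, 66, 30]
  [58, 83, 10, 83, -∞, ∞, 30]
  [58, 83, 10, 83, -∞, 87, ∞]
Answer: C*[5][2] = 10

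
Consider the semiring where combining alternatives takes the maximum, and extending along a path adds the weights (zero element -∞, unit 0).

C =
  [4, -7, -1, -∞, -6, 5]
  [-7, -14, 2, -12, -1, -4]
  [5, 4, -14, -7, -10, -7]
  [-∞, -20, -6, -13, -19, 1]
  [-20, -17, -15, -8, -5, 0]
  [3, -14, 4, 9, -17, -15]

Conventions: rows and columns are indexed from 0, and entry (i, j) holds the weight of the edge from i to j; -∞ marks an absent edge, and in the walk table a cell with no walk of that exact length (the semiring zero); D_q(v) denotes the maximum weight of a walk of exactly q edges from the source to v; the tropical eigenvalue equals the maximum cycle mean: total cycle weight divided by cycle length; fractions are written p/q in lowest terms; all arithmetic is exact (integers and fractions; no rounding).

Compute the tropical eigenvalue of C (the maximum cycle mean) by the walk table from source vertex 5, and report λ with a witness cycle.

q=0: [-∞, -∞, -∞, -∞, -∞, 0]
q=1: [3, -14, 4, 9, -17, -15]
q=2: [9, 8, 3, -3, -3, 10]
q=3: [13, 7, 14, 19, 7, 14]
q=4: [19, 18, 18, 23, 7, 20]
q=5: [23, 22, 24, 29, 17, 24]
q=6: [29, 28, 28, 33, 21, 30]
Optimal cycle mean attained by: cycle 3->5->3, total 1 + 9, length 2.
Answer: λ = 5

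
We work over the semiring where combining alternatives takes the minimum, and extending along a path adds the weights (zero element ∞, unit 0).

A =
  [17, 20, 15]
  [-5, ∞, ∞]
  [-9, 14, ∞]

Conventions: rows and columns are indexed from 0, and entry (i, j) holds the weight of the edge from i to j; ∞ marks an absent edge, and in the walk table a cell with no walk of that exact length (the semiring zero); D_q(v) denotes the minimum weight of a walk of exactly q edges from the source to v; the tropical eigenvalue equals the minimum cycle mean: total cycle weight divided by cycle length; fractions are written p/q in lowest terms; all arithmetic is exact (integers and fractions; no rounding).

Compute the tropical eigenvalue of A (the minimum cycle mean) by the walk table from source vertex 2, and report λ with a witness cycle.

q=0: [∞, ∞, 0]
q=1: [-9, 14, ∞]
q=2: [8, 11, 6]
q=3: [-3, 20, 23]
Optimal cycle mean attained by: cycle 0->2->0, total 15 + (-9), length 2.
Answer: λ = 3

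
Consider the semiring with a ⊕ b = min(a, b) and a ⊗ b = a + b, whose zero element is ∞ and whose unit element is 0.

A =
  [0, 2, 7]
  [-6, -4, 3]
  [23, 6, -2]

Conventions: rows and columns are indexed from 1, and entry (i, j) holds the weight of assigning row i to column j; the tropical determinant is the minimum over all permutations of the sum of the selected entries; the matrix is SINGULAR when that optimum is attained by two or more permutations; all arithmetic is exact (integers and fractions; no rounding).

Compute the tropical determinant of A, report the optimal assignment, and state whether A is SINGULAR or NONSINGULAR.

σ = (1, 2, 3): 0 + (-4) + (-2) = -6
σ = (1, 3, 2): 0 + 3 + 6 = 9
σ = (2, 1, 3): 2 + (-6) + (-2) = -6
σ = (2, 3, 1): 2 + 3 + 23 = 28
σ = (3, 1, 2): 7 + (-6) + 6 = 7
σ = (3, 2, 1): 7 + (-4) + 23 = 26
Optimal value attained by: σ = (1, 2, 3).
Answer: det⊕(A) = -6; verdict: SINGULAR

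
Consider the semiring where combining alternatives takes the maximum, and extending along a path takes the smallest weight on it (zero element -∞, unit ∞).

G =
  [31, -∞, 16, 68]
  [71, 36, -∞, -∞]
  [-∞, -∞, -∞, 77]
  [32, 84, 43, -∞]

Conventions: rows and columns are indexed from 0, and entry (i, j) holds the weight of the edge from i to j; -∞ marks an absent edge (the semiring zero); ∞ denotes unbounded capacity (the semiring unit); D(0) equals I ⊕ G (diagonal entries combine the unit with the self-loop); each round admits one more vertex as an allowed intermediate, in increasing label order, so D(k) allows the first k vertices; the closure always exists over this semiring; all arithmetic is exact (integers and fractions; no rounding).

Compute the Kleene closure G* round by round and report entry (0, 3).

D(0):
  [∞, -∞, 16, 68]
  [71, ∞, -∞, -∞]
  [-∞, -∞, ∞, 77]
  [32, 84, 43, ∞]
D(1):
  [∞, -∞, 16, 68]
  [71, ∞, 16, 68]
  [-∞, -∞, ∞, 77]
  [32, 84, 43, ∞]
D(2):
  [∞, -∞, 16, 68]
  [71, ∞, 16, 68]
  [-∞, -∞, ∞, 77]
  [71, 84, 43, ∞]
D(3):
  [∞, -∞, 16, 68]
  [71, ∞, 16, 68]
  [-∞, -∞, ∞, 77]
  [71, 84, 43, ∞]
D(4):
  [∞, 68, 43, 68]
  [71, ∞, 43, 68]
  [71, 77, ∞, 77]
  [71, 84, 43, ∞]
Answer: G*[0][3] = 68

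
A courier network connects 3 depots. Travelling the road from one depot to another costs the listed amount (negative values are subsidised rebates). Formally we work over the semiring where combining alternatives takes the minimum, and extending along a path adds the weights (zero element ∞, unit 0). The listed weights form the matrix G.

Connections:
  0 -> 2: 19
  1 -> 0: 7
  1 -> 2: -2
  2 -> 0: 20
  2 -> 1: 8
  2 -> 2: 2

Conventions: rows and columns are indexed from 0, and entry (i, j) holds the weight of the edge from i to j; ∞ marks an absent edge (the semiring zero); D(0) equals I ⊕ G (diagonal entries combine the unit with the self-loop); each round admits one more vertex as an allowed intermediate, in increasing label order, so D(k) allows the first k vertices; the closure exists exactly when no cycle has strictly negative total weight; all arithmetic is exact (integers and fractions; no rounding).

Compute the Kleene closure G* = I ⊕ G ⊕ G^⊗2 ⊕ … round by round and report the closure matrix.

D(0):
  [0, ∞, 19]
  [7, 0, -2]
  [20, 8, 0]
D(1):
  [0, ∞, 19]
  [7, 0, -2]
  [20, 8, 0]
D(2):
  [0, ∞, 19]
  [7, 0, -2]
  [15, 8, 0]
D(3):
  [0, 27, 19]
  [7, 0, -2]
  [15, 8, 0]
Answer: G* = [[0, 27, 19], [7, 0, -2], [15, 8, 0]]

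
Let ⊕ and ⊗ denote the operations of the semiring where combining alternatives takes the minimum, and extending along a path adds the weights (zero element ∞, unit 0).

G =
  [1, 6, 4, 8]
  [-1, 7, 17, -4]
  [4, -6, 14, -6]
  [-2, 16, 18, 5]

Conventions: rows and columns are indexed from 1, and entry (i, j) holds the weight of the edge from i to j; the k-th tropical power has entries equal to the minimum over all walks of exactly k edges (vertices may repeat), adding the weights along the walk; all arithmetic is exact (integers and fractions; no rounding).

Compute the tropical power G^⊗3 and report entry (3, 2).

G^⊗2:
  [2, -2, 5, -2]
  [-6, 5, 3, 1]
  [-8, 1, 8, -10]
  [-1, 4, 2, 6]
G^⊗3:
  [-4, -1, 6, -6]
  [-5, -3, -2, -3]
  [-12, -2, -4, -5]
  [0, -4, 3, -4]
Key observation: the optimum is the walk 3->4->1->2, with weight (-6) + (-2) + 6 = -2.
Optimal value attained by: walk 3->4->1->2.
Answer: (G^⊗3)[3][2] = -2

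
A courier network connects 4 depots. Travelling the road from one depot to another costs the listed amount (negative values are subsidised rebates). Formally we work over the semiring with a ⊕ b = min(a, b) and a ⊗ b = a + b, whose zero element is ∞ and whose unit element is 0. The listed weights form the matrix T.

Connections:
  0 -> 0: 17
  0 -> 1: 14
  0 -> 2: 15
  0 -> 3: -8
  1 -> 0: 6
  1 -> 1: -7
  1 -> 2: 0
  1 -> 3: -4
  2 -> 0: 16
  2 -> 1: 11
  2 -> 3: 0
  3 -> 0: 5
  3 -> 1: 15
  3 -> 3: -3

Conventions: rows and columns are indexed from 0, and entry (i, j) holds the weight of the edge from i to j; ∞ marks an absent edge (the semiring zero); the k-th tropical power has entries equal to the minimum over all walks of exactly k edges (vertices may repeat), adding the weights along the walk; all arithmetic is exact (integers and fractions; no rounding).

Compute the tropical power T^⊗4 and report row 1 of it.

T^⊗2:
  [-3, 7, 14, -11]
  [-1, -14, -7, -11]
  [5, 4, 11, -3]
  [2, 8, 15, -6]
T^⊗3:
  [-6, 0, 7, -14]
  [-8, -21, -14, -18]
  [2, -3, 4, -6]
  [-1, 1, 8, -9]
T^⊗4:
  [-9, -7, 0, -17]
  [-15, -28, -21, -25]
  [-1, -10, -3, -9]
  [-4, -6, 1, -12]
Answer: row 1 of T^⊗4 = [-15, -28, -21, -25]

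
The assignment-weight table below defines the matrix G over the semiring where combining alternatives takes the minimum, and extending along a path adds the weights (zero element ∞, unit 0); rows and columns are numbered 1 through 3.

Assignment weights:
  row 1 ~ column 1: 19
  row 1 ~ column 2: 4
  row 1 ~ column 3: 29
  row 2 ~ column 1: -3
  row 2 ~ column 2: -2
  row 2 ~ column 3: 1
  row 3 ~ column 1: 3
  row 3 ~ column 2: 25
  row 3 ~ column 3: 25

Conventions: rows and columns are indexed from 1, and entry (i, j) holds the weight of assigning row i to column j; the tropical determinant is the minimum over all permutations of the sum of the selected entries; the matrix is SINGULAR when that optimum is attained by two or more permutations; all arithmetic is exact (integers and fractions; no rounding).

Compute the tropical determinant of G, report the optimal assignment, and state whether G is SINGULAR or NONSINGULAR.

σ = (1, 2, 3): 19 + (-2) + 25 = 42
σ = (1, 3, 2): 19 + 1 + 25 = 45
σ = (2, 1, 3): 4 + (-3) + 25 = 26
σ = (2, 3, 1): 4 + 1 + 3 = 8
σ = (3, 1, 2): 29 + (-3) + 25 = 51
σ = (3, 2, 1): 29 + (-2) + 3 = 30
Optimal value attained by: σ = (2, 3, 1).
Answer: det⊕(G) = 8; verdict: NONSINGULAR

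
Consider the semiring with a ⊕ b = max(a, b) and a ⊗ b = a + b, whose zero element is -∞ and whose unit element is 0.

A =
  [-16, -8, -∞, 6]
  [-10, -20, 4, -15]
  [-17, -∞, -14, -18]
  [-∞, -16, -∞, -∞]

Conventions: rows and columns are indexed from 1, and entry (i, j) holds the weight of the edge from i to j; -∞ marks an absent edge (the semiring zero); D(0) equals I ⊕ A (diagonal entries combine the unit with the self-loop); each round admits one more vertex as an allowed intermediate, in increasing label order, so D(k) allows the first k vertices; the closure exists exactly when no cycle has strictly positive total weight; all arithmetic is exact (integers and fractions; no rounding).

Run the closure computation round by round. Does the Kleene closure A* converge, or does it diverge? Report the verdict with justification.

D(0):
  [0, -8, -∞, 6]
  [-10, 0, 4, -15]
  [-17, -∞, 0, -18]
  [-∞, -16, -∞, 0]
D(1):
  [0, -8, -∞, 6]
  [-10, 0, 4, -4]
  [-17, -25, 0, -11]
  [-∞, -16, -∞, 0]
D(2):
  [0, -8, -4, 6]
  [-10, 0, 4, -4]
  [-17, -25, 0, -11]
  [-26, -16, -12, 0]
D(3):
  [0, -8, -4, 6]
  [-10, 0, 4, -4]
  [-17, -25, 0, -11]
  [-26, -16, -12, 0]
D(4):
  [0, -8, -4, 6]
  [-10, 0, 4, -4]
  [-17, -25, 0, -11]
  [-26, -16, -12, 0]
Key observation: every diagonal entry stays at the unit through all rounds, so no improving cycle exists.
Answer: CONVERGES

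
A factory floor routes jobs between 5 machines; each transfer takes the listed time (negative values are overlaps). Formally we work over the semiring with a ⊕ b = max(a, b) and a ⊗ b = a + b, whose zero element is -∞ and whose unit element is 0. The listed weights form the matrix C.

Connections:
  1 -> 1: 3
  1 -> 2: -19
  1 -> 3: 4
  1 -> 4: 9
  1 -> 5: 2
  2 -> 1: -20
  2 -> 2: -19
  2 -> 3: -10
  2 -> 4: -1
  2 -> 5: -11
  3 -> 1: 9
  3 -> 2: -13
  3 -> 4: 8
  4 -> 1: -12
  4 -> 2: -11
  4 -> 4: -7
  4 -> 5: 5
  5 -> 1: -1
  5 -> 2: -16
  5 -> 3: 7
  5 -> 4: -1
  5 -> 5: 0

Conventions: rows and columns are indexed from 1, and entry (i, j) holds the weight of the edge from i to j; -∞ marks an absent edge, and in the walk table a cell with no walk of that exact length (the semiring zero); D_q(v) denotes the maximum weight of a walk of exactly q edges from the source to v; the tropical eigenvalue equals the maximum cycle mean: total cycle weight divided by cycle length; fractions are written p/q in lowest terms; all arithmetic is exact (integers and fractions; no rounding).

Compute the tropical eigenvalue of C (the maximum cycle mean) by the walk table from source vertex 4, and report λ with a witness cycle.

q=0: [-∞, -∞, -∞, 0, -∞]
q=1: [-12, -11, -∞, -7, 5]
q=2: [4, -11, 12, 4, 5]
q=3: [21, -1, 12, 20, 9]
q=4: [24, 9, 25, 30, 25]
q=5: [34, 19, 32, 33, 35]
Optimal cycle mean attained by: cycle 1->4->5->3->1, total 9 + 5 + 7 + 9, length 4.
Answer: λ = 15/2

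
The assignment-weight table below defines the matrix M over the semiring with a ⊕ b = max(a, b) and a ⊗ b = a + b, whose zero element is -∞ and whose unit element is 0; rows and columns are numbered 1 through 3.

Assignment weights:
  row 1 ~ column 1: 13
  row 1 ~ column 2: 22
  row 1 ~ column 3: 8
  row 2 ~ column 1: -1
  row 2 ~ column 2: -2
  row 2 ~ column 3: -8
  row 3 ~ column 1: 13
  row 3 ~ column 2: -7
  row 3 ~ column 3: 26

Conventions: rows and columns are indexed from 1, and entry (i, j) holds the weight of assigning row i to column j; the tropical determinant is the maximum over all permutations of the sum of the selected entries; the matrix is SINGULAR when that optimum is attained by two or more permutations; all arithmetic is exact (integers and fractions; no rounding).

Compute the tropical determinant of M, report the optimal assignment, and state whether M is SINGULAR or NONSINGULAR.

σ = (1, 2, 3): 13 + (-2) + 26 = 37
σ = (1, 3, 2): 13 + (-8) + (-7) = -2
σ = (2, 1, 3): 22 + (-1) + 26 = 47
σ = (2, 3, 1): 22 + (-8) + 13 = 27
σ = (3, 1, 2): 8 + (-1) + (-7) = 0
σ = (3, 2, 1): 8 + (-2) + 13 = 19
Optimal value attained by: σ = (2, 1, 3).
Answer: det⊕(M) = 47; verdict: NONSINGULAR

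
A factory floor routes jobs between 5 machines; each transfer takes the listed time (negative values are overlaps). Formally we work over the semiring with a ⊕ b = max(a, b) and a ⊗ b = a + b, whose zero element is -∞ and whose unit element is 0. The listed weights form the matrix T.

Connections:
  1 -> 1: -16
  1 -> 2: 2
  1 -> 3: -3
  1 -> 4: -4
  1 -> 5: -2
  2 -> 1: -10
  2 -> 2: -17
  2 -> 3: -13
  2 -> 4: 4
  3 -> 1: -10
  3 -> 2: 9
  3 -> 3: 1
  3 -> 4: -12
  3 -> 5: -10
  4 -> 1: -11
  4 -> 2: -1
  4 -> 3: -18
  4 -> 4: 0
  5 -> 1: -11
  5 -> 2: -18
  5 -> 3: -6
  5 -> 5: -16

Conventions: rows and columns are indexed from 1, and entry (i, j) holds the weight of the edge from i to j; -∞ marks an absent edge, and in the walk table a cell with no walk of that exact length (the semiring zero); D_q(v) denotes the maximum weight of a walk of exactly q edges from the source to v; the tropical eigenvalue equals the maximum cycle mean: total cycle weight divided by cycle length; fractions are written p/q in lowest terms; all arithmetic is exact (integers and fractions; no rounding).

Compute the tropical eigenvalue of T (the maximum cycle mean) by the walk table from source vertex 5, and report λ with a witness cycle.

q=0: [-∞, -∞, -∞, -∞, 0]
q=1: [-11, -18, -6, -∞, -16]
q=2: [-16, 3, -5, -14, -13]
q=3: [-7, 4, -4, 7, -15]
q=4: [-4, 6, -3, 8, -9]
q=5: [-3, 7, -2, 10, -6]
Optimal cycle mean attained by: cycle 2->4->2, total 4 + (-1), length 2.
Answer: λ = 3/2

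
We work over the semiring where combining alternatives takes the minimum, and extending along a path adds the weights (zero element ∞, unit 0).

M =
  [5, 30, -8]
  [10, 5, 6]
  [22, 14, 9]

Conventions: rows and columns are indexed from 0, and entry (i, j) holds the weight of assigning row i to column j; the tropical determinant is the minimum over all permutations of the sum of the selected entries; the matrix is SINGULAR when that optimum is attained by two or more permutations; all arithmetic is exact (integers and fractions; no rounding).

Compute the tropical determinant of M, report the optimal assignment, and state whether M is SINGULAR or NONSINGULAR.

σ = (0, 1, 2): 5 + 5 + 9 = 19
σ = (0, 2, 1): 5 + 6 + 14 = 25
σ = (1, 0, 2): 30 + 10 + 9 = 49
σ = (1, 2, 0): 30 + 6 + 22 = 58
σ = (2, 0, 1): (-8) + 10 + 14 = 16
σ = (2, 1, 0): (-8) + 5 + 22 = 19
Optimal value attained by: σ = (2, 0, 1).
Answer: det⊕(M) = 16; verdict: NONSINGULAR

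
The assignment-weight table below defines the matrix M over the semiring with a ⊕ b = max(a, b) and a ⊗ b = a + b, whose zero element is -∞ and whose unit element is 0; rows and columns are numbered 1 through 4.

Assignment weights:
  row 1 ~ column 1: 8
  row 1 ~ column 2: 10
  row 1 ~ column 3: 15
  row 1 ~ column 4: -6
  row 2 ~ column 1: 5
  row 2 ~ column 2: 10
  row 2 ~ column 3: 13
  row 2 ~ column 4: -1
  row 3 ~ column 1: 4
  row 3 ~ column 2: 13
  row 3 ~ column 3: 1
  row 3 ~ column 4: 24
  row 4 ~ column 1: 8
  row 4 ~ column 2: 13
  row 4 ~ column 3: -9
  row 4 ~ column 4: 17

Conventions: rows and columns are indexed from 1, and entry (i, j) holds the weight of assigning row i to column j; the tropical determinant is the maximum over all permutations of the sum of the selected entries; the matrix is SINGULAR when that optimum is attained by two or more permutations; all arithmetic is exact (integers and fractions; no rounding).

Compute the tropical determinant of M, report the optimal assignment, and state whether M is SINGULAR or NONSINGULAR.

σ = (1, 2, 3, 4): 8 + 10 + 1 + 17 = 36
σ = (1, 2, 4, 3): 8 + 10 + 24 + (-9) = 33
σ = (1, 3, 2, 4): 8 + 13 + 13 + 17 = 51
σ = (1, 3, 4, 2): 8 + 13 + 24 + 13 = 58
σ = (1, 4, 2, 3): 8 + (-1) + 13 + (-9) = 11
σ = (1, 4, 3, 2): 8 + (-1) + 1 + 13 = 21
σ = (2, 1, 3, 4): 10 + 5 + 1 + 17 = 33
σ = (2, 1, 4, 3): 10 + 5 + 24 + (-9) = 30
σ = (2, 3, 1, 4): 10 + 13 + 4 + 17 = 44
σ = (2, 3, 4, 1): 10 + 13 + 24 + 8 = 55
σ = (2, 4, 1, 3): 10 + (-1) + 4 + (-9) = 4
σ = (2, 4, 3, 1): 10 + (-1) + 1 + 8 = 18
σ = (3, 1, 2, 4): 15 + 5 + 13 + 17 = 50
σ = (3, 1, 4, 2): 15 + 5 + 24 + 13 = 57
σ = (3, 2, 1, 4): 15 + 10 + 4 + 17 = 46
σ = (3, 2, 4, 1): 15 + 10 + 24 + 8 = 57
σ = (3, 4, 1, 2): 15 + (-1) + 4 + 13 = 31
σ = (3, 4, 2, 1): 15 + (-1) + 13 + 8 = 35
σ = (4, 1, 2, 3): (-6) + 5 + 13 + (-9) = 3
σ = (4, 1, 3, 2): (-6) + 5 + 1 + 13 = 13
σ = (4, 2, 1, 3): (-6) + 10 + 4 + (-9) = -1
σ = (4, 2, 3, 1): (-6) + 10 + 1 + 8 = 13
σ = (4, 3, 1, 2): (-6) + 13 + 4 + 13 = 24
σ = (4, 3, 2, 1): (-6) + 13 + 13 + 8 = 28
Optimal value attained by: σ = (1, 3, 4, 2).
Answer: det⊕(M) = 58; verdict: NONSINGULAR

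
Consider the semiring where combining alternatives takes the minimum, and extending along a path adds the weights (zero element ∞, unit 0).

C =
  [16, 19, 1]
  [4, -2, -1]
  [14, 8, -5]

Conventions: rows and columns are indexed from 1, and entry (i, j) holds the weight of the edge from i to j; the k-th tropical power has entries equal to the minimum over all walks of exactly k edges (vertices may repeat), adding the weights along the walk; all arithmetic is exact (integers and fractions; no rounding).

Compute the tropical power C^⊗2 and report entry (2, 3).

C^⊗2:
  [15, 9, -4]
  [2, -4, -6]
  [9, 3, -10]
Key observation: the optimum is the walk 2->3->3, with weight (-1) + (-5) = -6.
Optimal value attained by: walk 2->3->3.
Answer: (C^⊗2)[2][3] = -6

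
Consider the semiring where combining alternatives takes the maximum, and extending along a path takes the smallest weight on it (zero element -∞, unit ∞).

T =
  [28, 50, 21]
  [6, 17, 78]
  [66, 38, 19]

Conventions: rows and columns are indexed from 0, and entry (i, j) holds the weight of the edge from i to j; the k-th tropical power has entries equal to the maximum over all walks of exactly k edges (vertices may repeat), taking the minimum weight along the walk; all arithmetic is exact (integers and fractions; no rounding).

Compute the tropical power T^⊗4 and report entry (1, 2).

T^⊗2:
  [28, 28, 50]
  [66, 38, 19]
  [28, 50, 38]
T^⊗3:
  [50, 38, 28]
  [28, 50, 38]
  [38, 38, 50]
T^⊗4:
  [28, 50, 38]
  [38, 38, 50]
  [50, 38, 38]
Key observation: the optimum is the walk 1->2->0->1->2, with weight 78 min 66 min 50 min 78 = 50.
Optimal value attained by: walk 1->2->0->1->2.
Answer: (T^⊗4)[1][2] = 50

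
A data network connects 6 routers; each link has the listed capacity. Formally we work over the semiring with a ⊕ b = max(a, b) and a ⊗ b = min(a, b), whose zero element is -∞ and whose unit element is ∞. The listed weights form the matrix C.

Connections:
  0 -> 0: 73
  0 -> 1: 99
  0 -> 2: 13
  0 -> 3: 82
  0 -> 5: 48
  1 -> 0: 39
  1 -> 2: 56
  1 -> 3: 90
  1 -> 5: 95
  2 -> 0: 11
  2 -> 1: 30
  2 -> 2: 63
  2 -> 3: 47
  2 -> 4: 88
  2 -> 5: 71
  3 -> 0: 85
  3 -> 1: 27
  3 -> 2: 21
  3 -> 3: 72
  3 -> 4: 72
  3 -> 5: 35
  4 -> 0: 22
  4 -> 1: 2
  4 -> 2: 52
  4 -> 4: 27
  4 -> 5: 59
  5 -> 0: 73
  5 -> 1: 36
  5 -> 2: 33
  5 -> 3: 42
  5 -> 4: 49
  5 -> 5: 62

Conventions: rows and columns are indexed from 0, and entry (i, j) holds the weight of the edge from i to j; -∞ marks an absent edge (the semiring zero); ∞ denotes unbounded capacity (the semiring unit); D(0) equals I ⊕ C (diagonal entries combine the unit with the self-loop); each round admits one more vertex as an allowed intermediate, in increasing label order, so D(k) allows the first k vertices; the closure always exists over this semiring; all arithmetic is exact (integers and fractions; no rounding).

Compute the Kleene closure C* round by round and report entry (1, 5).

D(0):
  [∞, 99, 13, 82, -∞, 48]
  [39, ∞, 56, 90, -∞, 95]
  [11, 30, ∞, 47, 88, 71]
  [85, 27, 21, ∞, 72, 35]
  [22, 2, 52, -∞, ∞, 59]
  [73, 36, 33, 42, 49, ∞]
D(1):
  [∞, 99, 13, 82, -∞, 48]
  [39, ∞, 56, 90, -∞, 95]
  [11, 30, ∞, 47, 88, 71]
  [85, 85, 21, ∞, 72, 48]
  [22, 22, 52, 22, ∞, 59]
  [73, 73, 33, 73, 49, ∞]
D(2):
  [∞, 99, 56, 90, -∞, 95]
  [39, ∞, 56, 90, -∞, 95]
  [30, 30, ∞, 47, 88, 71]
  [85, 85, 56, ∞, 72, 85]
  [22, 22, 52, 22, ∞, 59]
  [73, 73, 56, 73, 49, ∞]
D(3):
  [∞, 99, 56, 90, 56, 95]
  [39, ∞, 56, 90, 56, 95]
  [30, 30, ∞, 47, 88, 71]
  [85, 85, 56, ∞, 72, 85]
  [30, 30, 52, 47, ∞, 59]
  [73, 73, 56, 73, 56, ∞]
D(4):
  [∞, 99, 56, 90, 72, 95]
  [85, ∞, 56, 90, 72, 95]
  [47, 47, ∞, 47, 88, 71]
  [85, 85, 56, ∞, 72, 85]
  [47, 47, 52, 47, ∞, 59]
  [73, 73, 56, 73, 72, ∞]
D(5):
  [∞, 99, 56, 90, 72, 95]
  [85, ∞, 56, 90, 72, 95]
  [47, 47, ∞, 47, 88, 71]
  [85, 85, 56, ∞, 72, 85]
  [47, 47, 52, 47, ∞, 59]
  [73, 73, 56, 73, 72, ∞]
D(6):
  [∞, 99, 56, 90, 72, 95]
  [85, ∞, 56, 90, 72, 95]
  [71, 71, ∞, 71, 88, 71]
  [85, 85, 56, ∞, 72, 85]
  [59, 59, 56, 59, ∞, 59]
  [73, 73, 56, 73, 72, ∞]
Answer: C*[1][5] = 95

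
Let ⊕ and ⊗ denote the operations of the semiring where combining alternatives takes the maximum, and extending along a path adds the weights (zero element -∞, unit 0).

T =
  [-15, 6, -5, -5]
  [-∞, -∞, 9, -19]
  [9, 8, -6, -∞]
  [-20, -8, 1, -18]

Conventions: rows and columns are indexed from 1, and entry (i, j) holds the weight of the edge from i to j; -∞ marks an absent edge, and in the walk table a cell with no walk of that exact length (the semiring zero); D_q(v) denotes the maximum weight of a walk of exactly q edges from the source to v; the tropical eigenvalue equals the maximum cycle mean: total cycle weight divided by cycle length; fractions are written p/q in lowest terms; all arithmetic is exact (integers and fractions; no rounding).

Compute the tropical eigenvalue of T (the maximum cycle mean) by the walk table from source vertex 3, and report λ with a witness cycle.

q=0: [-∞, -∞, 0, -∞]
q=1: [9, 8, -6, -∞]
q=2: [3, 15, 17, 4]
q=3: [26, 25, 24, -2]
q=4: [33, 32, 34, 21]
Optimal cycle mean attained by: cycle 2->3->2, total 9 + 8, length 2.
Answer: λ = 17/2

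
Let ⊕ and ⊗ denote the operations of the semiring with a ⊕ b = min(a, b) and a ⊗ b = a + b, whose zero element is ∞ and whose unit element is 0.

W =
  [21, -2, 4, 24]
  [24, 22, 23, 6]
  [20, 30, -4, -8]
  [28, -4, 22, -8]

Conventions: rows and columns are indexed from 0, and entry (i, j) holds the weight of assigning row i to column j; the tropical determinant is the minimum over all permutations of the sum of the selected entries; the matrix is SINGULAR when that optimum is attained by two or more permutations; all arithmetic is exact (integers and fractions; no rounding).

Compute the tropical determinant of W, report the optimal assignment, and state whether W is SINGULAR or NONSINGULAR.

σ = (0, 1, 2, 3): 21 + 22 + (-4) + (-8) = 31
σ = (0, 1, 3, 2): 21 + 22 + (-8) + 22 = 57
σ = (0, 2, 1, 3): 21 + 23 + 30 + (-8) = 66
σ = (0, 2, 3, 1): 21 + 23 + (-8) + (-4) = 32
σ = (0, 3, 1, 2): 21 + 6 + 30 + 22 = 79
σ = (0, 3, 2, 1): 21 + 6 + (-4) + (-4) = 19
σ = (1, 0, 2, 3): (-2) + 24 + (-4) + (-8) = 10
σ = (1, 0, 3, 2): (-2) + 24 + (-8) + 22 = 36
σ = (1, 2, 0, 3): (-2) + 23 + 20 + (-8) = 33
σ = (1, 2, 3, 0): (-2) + 23 + (-8) + 28 = 41
σ = (1, 3, 0, 2): (-2) + 6 + 20 + 22 = 46
σ = (1, 3, 2, 0): (-2) + 6 + (-4) + 28 = 28
σ = (2, 0, 1, 3): 4 + 24 + 30 + (-8) = 50
σ = (2, 0, 3, 1): 4 + 24 + (-8) + (-4) = 16
σ = (2, 1, 0, 3): 4 + 22 + 20 + (-8) = 38
σ = (2, 1, 3, 0): 4 + 22 + (-8) + 28 = 46
σ = (2, 3, 0, 1): 4 + 6 + 20 + (-4) = 26
σ = (2, 3, 1, 0): 4 + 6 + 30 + 28 = 68
σ = (3, 0, 1, 2): 24 + 24 + 30 + 22 = 100
σ = (3, 0, 2, 1): 24 + 24 + (-4) + (-4) = 40
σ = (3, 1, 0, 2): 24 + 22 + 20 + 22 = 88
σ = (3, 1, 2, 0): 24 + 22 + (-4) + 28 = 70
σ = (3, 2, 0, 1): 24 + 23 + 20 + (-4) = 63
σ = (3, 2, 1, 0): 24 + 23 + 30 + 28 = 105
Optimal value attained by: σ = (1, 0, 2, 3).
Answer: det⊕(W) = 10; verdict: NONSINGULAR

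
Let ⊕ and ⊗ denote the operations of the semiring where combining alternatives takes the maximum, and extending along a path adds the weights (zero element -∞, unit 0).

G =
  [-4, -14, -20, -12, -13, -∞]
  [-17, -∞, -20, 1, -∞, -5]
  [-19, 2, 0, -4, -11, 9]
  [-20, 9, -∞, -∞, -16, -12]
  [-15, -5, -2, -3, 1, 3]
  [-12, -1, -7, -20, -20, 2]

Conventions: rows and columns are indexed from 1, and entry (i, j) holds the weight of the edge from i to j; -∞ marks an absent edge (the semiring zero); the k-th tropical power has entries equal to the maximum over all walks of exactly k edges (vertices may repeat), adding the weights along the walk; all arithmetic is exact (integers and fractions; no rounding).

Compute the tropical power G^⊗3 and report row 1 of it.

G^⊗2:
  [-8, -3, -15, -13, -12, -10]
  [-17, 10, -12, -24, -15, -3]
  [-3, 8, 2, 3, -10, 11]
  [-8, -13, -11, 10, -15, 4]
  [-9, 6, -1, -2, 2, 7]
  [-10, 1, -5, 0, -18, 4]
G^⊗3:
  [-12, -4, -14, -2, -11, -6]
  [-7, -4, -10, 11, -14, 5]
  [-1, 12, 4, 9, -9, 13]
  [-8, 19, -3, -12, -6, 6]
  [-5, 7, 0, 7, 3, 9]
  [-8, 9, -3, 2, -16, 6]
Answer: row 1 of G^⊗3 = [-12, -4, -14, -2, -11, -6]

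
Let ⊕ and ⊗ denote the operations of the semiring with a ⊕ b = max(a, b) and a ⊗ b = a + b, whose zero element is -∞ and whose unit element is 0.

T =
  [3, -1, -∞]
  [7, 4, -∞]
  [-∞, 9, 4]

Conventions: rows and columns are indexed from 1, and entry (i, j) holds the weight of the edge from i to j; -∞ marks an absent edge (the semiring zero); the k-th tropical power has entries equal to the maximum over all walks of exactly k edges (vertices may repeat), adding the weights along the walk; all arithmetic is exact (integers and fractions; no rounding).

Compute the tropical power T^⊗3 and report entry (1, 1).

T^⊗2:
  [6, 3, -∞]
  [11, 8, -∞]
  [16, 13, 8]
T^⊗3:
  [10, 7, -∞]
  [15, 12, -∞]
  [20, 17, 12]
Key observation: the optimum is the walk 1->2->2->1, with weight (-1) + 4 + 7 = 10.
Optimal value attained by: walk 1->2->2->1.
Answer: (T^⊗3)[1][1] = 10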